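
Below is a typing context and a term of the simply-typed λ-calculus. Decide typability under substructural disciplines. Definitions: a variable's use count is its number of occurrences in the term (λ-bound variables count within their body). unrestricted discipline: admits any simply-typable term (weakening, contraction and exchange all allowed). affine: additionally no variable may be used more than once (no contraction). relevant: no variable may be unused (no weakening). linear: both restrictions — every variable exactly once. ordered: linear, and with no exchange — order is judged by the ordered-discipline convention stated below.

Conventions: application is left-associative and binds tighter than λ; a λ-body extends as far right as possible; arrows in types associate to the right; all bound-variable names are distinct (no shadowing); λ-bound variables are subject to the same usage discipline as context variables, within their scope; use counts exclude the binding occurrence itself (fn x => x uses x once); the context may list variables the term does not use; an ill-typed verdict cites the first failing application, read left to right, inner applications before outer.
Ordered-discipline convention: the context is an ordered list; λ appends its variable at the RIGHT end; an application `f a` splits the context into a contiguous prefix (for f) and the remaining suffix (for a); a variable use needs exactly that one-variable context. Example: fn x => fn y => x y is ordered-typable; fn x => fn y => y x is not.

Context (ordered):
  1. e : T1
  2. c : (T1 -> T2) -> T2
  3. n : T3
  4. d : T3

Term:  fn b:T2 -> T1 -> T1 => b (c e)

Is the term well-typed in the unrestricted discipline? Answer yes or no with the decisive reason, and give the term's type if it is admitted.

no — fails simple typing
usage: e ×1; c ×1; n ×0; d ×0; b (bound) ×1
uses in reading order: b, c, e
typing: ill-typed: an argument T1 mismatches the expected T1 -> T2
all disciplines: ordered ✗, linear ✗, affine ✗, relevant ✗, unrestricted ✗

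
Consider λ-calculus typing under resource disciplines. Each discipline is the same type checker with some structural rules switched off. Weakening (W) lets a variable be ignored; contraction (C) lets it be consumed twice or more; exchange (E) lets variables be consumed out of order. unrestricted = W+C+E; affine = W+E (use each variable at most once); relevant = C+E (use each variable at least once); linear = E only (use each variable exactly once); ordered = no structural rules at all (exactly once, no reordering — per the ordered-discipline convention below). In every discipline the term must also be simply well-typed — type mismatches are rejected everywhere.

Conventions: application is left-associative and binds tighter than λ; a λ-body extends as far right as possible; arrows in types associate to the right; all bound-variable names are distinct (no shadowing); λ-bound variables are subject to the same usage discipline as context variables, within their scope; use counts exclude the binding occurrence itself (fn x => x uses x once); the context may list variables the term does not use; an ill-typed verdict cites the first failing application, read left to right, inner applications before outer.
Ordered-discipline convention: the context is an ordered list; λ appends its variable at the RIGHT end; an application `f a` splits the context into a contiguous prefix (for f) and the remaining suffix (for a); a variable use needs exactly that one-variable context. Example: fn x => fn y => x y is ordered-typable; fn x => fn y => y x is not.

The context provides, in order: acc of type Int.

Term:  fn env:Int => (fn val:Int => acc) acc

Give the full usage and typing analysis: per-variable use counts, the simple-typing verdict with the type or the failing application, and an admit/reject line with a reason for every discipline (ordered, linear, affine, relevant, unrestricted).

counts: acc ×2; env (bound) ×0; val (bound) ×0
uses in reading order: acc, acc
typing: well-typed — term : Int -> Int
ordered ✗ (acc ×2 used more than once (contraction); env, val never used (weakening))
linear ✗ (acc ×2 used more than once (contraction); env, val never used (weakening))
affine ✗ (acc ×2 used more than once (contraction))
relevant ✗ (env, val never used (weakening))
unrestricted ✓ (simply typable at Int -> Int; W, C, E all held)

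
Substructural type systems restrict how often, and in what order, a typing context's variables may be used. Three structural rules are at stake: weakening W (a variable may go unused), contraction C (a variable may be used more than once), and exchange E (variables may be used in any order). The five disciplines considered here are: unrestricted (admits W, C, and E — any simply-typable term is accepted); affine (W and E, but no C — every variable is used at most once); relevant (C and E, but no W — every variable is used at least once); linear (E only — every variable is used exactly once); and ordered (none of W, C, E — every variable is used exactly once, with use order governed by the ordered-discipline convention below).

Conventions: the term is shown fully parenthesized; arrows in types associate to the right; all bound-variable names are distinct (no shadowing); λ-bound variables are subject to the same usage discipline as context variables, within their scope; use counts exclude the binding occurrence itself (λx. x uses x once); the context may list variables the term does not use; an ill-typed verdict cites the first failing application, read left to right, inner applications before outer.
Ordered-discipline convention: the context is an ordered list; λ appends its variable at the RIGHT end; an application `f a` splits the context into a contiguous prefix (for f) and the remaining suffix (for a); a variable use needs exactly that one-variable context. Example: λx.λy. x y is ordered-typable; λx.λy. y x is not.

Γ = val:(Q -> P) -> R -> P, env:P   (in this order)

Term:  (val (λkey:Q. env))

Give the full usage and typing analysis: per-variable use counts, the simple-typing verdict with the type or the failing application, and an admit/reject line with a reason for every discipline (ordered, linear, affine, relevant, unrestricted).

variable uses: val ×1; env ×1; key [bound] ×0
left-to-right use order: val, env
typing: well-typed — term : R -> P
ordered ✗ (unused: key — weakening required)
linear ✗ (unused: key — weakening required)
affine ✓ (at most one use each (val, env, key))
relevant ✗ (unused: key — weakening required)
unrestricted ✓ (well-typed at R -> P; no restrictions here)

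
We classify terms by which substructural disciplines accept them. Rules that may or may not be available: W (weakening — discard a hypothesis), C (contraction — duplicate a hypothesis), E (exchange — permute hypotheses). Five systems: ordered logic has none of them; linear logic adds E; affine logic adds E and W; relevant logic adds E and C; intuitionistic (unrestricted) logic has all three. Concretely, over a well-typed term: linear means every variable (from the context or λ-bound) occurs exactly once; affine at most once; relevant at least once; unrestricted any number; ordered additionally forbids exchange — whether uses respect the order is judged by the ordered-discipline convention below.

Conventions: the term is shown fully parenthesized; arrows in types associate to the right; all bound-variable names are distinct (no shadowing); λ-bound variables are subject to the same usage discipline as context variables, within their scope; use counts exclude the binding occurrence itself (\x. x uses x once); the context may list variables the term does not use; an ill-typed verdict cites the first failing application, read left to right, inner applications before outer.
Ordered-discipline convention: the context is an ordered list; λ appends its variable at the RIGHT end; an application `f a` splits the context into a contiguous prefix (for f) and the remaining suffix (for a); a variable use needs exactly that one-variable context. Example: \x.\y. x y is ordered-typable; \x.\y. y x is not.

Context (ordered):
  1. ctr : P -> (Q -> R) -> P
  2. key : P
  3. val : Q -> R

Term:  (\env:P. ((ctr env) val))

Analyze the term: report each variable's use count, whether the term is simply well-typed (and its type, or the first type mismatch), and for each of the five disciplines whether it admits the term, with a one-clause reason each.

usage: ctr=1, key=0, val=1, env (bound)=1
use order (left to right): ctr, env, val
typing: well-typed at P -> P
ordered ✗ (unused: key — weakening required)
linear ✗ (unused: key — weakening required)
affine ✓ (no duplicate uses among ctr, key, val, env)
relevant ✗ (unused: key — weakening required)
unrestricted ✓ (simply typable at P -> P; W, C, E all held)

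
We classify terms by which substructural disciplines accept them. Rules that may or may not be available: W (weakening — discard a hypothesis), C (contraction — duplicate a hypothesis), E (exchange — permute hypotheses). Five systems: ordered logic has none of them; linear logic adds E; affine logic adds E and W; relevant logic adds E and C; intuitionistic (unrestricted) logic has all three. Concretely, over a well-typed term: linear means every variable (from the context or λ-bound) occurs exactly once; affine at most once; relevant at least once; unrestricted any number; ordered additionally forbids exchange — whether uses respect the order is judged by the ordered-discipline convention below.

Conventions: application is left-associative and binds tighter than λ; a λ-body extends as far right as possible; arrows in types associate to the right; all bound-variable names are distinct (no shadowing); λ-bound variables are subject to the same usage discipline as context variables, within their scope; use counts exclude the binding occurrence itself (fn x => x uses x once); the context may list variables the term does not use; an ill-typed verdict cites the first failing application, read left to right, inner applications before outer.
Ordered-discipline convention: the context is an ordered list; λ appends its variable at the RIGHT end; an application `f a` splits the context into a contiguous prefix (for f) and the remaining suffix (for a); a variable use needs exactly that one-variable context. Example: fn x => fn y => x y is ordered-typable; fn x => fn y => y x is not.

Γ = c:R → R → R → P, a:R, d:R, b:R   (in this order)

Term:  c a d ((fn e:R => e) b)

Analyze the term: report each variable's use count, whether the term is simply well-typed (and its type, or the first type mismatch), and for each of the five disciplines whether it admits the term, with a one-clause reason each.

usage: c ×1, a ×1, d ×1, b ×1, e (λ-bound) ×1
left-to-right use order: c, a, d, e, b
typing: well-typed — term : P
ordered: ✓ — c, a, d, b, e: once each, no exchange needed
linear: ✓ — c, a, d, b, e: one use apiece
affine: ✓ — c, a, d, b, e: no repeats, contraction unneeded
relevant: ✓ — every one of c, a, d, b, e appears
unrestricted: ✓ — well-typed at P; no restrictions here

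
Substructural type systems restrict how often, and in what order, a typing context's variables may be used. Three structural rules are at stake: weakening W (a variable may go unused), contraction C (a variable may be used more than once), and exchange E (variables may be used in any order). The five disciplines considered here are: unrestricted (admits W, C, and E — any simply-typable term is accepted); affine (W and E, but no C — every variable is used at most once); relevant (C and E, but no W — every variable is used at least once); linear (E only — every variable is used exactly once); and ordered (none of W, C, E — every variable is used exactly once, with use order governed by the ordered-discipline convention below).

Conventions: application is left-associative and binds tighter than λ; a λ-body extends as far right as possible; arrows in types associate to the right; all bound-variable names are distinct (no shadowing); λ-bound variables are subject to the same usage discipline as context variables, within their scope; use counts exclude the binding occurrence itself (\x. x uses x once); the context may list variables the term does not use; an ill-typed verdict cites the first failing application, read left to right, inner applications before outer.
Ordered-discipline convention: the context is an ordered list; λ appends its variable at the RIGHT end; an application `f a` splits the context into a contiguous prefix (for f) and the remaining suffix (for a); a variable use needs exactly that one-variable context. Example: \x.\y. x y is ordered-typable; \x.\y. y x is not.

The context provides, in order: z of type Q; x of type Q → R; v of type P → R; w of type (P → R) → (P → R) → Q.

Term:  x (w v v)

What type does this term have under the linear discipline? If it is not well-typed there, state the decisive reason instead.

not well-typed under linear — v ×2 used more than once (contraction); z never used (weakening)
use counts: z: 0; x: 1; v: 2; w: 1
order of uses: x, w, v, v
typing: the term checks, with type R
summary: ordered ✗ | linear ✗ | affine ✗ | relevant ✗ | unrestricted ✓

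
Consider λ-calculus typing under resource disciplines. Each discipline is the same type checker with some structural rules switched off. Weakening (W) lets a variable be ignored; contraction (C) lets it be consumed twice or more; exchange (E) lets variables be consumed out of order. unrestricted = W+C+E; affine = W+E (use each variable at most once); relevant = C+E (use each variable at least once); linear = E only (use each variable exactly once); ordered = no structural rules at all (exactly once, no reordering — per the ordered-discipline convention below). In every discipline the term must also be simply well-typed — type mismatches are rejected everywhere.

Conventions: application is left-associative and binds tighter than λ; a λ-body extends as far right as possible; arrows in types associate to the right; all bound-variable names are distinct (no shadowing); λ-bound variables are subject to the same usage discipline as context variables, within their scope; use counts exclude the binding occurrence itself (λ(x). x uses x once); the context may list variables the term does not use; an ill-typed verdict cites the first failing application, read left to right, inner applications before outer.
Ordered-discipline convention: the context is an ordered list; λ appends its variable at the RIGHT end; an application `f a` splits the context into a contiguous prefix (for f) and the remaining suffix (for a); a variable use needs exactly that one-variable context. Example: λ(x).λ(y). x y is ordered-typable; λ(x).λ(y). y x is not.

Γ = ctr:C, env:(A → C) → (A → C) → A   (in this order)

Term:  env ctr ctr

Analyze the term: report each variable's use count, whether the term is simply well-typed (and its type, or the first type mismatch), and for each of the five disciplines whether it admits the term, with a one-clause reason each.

counts: ctr ×2; env ×1
order of uses: env, ctr, ctr
typing: ill-typed: an argument C mismatches the expected A → C
ordered: ✗ — a type mismatch blocks all five
linear: ✗ — the type mismatch rejects it
affine: ✗ — not simply typable
relevant: ✗ — fails simple typing
unrestricted: ✗ — a type mismatch blocks all five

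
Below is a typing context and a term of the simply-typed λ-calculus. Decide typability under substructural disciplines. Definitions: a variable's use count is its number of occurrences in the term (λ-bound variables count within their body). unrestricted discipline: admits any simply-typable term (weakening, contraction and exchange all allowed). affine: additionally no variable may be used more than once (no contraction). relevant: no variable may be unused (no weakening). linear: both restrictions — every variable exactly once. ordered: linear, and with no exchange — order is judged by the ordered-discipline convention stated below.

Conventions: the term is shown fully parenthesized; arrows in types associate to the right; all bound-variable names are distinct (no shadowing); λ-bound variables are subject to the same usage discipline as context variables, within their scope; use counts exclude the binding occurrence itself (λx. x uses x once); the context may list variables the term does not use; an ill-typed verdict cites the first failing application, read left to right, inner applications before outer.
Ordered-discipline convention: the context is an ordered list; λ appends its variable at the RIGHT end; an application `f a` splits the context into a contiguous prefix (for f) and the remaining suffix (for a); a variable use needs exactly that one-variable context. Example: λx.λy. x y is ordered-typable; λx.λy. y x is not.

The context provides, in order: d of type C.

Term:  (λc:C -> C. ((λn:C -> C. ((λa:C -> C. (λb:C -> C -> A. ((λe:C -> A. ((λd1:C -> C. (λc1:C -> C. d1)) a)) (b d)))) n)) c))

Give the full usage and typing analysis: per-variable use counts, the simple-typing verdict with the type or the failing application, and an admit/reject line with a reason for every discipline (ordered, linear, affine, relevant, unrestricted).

use counts: d: 1, c (λ-bound): 1, n (λ-bound): 1, a (λ-bound): 1, b (λ-bound): 1, e (λ-bound): 0, d1 (λ-bound): 1, c1 (λ-bound): 0
uses in reading order: d1, a, b, d, n, c
typing: ✓ — (C -> C) -> (C -> C -> A) -> (C -> C) -> C -> C
ordered: ✗ — needs weakening: e, c1 unused
linear: ✗ — needs weakening: e, c1 unused
affine: ✓ — none of d, c, n, a, b, e, d1, c1 used more than once
relevant: ✗ — needs weakening: e, c1 unused
unrestricted: ✓ — typability at (C -> C) -> (C -> C -> A) -> (C -> C) -> C -> C is all that's needed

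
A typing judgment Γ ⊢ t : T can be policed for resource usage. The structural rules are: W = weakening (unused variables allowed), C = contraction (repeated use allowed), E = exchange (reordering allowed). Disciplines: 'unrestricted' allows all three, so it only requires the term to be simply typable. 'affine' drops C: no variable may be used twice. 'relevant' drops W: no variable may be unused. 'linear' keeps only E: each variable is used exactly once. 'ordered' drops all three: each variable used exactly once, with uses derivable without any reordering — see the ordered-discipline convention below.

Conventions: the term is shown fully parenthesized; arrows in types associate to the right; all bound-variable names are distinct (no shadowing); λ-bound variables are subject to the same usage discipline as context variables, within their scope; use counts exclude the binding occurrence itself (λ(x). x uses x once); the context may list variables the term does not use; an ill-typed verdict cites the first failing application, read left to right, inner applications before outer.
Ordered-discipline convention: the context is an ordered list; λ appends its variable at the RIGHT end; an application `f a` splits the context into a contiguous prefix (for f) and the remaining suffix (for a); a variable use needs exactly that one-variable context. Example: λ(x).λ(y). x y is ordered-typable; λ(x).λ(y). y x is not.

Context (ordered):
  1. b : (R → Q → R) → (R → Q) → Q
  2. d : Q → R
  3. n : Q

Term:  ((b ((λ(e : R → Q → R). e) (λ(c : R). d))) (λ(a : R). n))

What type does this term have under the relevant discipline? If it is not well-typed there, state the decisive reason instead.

not well-typed under relevant — c, a never used (weakening)
counts: b=1; d=1; n=1; e (bound)=1; c (bound)=0; a (bound)=0
order of uses: b, e, d, n
typing: well-typed at Q
all disciplines: ordered ✗ · linear ✗ · affine ✓ · relevant ✗ · unrestricted ✓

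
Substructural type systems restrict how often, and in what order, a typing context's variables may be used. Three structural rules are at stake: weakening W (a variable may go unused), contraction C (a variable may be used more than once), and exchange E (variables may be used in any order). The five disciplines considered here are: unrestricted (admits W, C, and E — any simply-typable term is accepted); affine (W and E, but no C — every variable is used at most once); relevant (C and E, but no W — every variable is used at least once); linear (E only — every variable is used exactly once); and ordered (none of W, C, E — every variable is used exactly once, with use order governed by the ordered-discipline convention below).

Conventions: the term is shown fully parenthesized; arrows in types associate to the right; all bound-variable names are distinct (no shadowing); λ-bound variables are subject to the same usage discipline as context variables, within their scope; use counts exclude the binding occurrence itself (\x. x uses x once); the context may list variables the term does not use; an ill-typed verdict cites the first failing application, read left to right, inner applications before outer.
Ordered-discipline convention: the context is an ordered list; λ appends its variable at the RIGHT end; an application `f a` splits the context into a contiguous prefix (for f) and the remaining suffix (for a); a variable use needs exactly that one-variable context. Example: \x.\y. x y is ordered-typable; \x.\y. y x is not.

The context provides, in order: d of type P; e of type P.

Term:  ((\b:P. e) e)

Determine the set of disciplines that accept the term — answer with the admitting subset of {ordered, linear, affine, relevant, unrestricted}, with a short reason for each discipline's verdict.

admitted in: unrestricted
use counts: d=0; e=2; b [bound]=0
order of uses: e, e
typing: the term checks, with type P
ordered ✗ (repeated use of e ×2; d, b never used (weakening))
linear ✗ (repeated use of e ×2; d, b never used (weakening))
affine ✗ (repeated use of e ×2)
relevant ✗ (d, b never used (weakening))
unrestricted ✓ (simply typable at P; W, C, E all held)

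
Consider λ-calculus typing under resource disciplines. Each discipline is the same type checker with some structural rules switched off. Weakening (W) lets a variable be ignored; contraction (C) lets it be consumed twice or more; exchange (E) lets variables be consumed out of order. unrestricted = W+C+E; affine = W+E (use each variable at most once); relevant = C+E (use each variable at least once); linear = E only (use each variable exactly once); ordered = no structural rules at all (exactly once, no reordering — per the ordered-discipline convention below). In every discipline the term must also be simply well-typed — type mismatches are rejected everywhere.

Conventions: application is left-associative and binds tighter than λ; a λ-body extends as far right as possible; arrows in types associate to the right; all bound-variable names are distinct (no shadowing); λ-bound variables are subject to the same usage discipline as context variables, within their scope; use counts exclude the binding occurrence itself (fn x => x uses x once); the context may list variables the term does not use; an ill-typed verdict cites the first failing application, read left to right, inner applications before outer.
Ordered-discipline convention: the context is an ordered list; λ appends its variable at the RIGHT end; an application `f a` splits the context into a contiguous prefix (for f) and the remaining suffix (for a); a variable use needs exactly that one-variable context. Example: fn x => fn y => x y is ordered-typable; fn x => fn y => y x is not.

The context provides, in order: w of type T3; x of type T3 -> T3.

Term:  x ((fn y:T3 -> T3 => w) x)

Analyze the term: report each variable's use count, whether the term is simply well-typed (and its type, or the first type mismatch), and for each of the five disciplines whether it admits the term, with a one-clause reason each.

variable uses: w ×1, x ×2, y [bound] ×0
uses in reading order: x, w, x
typing: well-typed at T3
ordered: ✗ — needs contraction — x ×2; y left unused
linear: ✗ — needs contraction — x ×2; y left unused
affine: ✗ — needs contraction — x ×2
relevant: ✗ — y left unused
unrestricted: ✓ — type-checks (T3) and nothing is barred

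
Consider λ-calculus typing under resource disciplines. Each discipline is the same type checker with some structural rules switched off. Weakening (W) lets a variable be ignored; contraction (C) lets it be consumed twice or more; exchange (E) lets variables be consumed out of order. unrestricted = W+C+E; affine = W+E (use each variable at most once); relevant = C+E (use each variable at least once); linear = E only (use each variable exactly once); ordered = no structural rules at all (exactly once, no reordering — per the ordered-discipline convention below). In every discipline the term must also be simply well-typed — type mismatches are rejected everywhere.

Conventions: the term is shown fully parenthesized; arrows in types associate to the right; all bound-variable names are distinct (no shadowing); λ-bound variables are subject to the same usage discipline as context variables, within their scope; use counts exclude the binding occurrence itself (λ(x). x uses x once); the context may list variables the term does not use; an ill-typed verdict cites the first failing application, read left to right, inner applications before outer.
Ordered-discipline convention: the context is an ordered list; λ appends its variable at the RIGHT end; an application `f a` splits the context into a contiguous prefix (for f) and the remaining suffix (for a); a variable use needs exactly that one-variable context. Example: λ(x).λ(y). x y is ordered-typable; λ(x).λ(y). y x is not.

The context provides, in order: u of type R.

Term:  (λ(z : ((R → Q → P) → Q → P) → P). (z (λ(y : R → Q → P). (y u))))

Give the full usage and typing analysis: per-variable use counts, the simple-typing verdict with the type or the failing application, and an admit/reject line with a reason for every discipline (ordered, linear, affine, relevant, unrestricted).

counts: u: 1×, z (λ-bound): 1×, y (λ-bound): 1×
uses in reading order: z, y, u
typing: well-typed — term : (((R → Q → P) → Q → P) → P) → P
ordered: ✗, use order z, y, u needs exchange
linear: ✓, exactly-once usage across u, z, y
affine: ✓, at most one use each (u, z, y)
relevant: ✓, u, z, y: all used, weakening unneeded
unrestricted: ✓, well-typed at (((R → Q → P) → Q → P) → P) → P; no restrictions here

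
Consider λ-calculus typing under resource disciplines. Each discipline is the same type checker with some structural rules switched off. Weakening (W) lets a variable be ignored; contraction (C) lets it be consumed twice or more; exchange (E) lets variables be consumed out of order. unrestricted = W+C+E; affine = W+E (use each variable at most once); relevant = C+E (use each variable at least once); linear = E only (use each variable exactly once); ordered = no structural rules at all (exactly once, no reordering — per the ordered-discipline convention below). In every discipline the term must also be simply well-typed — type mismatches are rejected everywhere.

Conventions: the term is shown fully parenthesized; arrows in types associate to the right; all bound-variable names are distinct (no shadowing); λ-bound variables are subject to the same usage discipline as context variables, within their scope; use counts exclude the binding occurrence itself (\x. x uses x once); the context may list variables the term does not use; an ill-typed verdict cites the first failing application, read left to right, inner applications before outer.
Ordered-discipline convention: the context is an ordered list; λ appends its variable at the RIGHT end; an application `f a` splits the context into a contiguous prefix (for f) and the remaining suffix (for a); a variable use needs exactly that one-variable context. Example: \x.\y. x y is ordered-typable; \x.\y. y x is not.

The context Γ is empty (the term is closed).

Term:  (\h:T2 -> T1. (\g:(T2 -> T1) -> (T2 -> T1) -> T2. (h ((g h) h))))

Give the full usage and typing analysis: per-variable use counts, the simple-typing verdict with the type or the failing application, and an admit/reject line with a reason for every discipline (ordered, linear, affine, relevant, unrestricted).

variable uses: h (bound)=3; g (bound)=1
uses in reading order: h, g, h, h
typing: ✓ — (T2 -> T1) -> ((T2 -> T1) -> (T2 -> T1) -> T2) -> T1
ordered ✗ (h ×3 used more than once (contraction))
linear ✗ (h ×3 used more than once (contraction))
affine ✗ (h ×3 used more than once (contraction))
relevant ✓ (every one of h, g appears)
unrestricted ✓ (well-typed at (T2 -> T1) -> ((T2 -> T1) -> (T2 -> T1) -> T2) -> T1; no restrictions here)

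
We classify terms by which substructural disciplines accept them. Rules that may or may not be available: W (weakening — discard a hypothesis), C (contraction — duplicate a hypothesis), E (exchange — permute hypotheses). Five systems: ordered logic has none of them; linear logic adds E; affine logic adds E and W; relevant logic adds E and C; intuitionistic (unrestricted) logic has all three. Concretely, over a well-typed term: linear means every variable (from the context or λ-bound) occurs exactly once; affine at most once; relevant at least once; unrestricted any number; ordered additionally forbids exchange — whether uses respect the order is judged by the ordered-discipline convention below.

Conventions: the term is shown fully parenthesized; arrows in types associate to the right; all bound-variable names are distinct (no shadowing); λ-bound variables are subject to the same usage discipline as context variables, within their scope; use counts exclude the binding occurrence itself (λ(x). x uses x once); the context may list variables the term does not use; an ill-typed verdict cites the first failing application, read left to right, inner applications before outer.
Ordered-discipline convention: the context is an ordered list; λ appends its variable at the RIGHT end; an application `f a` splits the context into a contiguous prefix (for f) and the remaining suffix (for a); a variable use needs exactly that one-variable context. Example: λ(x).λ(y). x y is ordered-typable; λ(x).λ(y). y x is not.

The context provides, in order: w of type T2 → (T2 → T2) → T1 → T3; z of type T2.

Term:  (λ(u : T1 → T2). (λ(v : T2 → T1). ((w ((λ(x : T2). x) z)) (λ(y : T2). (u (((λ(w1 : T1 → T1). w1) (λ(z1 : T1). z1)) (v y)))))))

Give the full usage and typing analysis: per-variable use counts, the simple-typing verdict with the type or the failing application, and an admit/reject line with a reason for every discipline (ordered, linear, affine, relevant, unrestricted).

usage: w=1, z=1, u [bound]=1, v [bound]=1, x [bound]=1, y [bound]=1, w1 [bound]=1, z1 [bound]=1
left-to-right use order: w, x, z, u, w1, z1, v, y
typing: the term checks, with type (T1 → T2) → (T2 → T1) → T1 → T3
ordered: ✓, one use each (w, z, u, v, x, y, w1, z1); ordered split holds
linear: ✓, exactly-once usage across w, z, u, v, x, y, w1, z1
affine: ✓, at most one use each (w, z, u, v, x, y, w1, z1)
relevant: ✓, w, z, u, v, x, y, w1, z1: all used, weakening unneeded
unrestricted: ✓, typability at (T1 → T2) → (T2 → T1) → T1 → T3 is all that's needed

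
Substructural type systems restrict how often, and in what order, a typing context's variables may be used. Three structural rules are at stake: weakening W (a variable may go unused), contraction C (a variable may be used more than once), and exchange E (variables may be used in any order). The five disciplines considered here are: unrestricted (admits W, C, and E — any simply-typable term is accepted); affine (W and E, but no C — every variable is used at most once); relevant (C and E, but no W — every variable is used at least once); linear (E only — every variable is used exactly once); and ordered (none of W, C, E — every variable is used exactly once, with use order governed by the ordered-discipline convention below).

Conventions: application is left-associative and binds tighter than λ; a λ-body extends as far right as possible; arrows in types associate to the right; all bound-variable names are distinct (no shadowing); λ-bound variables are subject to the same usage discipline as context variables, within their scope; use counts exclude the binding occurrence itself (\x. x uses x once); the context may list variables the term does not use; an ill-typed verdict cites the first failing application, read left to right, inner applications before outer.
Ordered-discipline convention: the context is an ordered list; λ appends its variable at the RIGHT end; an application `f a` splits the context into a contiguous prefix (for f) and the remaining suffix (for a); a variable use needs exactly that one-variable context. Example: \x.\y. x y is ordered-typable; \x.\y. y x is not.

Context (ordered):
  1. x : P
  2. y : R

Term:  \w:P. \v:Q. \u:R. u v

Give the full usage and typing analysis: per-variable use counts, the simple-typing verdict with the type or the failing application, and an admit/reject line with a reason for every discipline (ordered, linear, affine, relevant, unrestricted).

use counts: x: 0, y: 0, w (bound): 0, v (bound): 1, u (bound): 1
use order (left to right): u, v
typing: ill-typed: non-function type R applied to an argument
ordered: ✗, a type mismatch blocks all five
linear: ✗, the type mismatch rejects it
affine: ✗, not simply typable
relevant: ✗, fails simple typing
unrestricted: ✗, a type mismatch blocks all five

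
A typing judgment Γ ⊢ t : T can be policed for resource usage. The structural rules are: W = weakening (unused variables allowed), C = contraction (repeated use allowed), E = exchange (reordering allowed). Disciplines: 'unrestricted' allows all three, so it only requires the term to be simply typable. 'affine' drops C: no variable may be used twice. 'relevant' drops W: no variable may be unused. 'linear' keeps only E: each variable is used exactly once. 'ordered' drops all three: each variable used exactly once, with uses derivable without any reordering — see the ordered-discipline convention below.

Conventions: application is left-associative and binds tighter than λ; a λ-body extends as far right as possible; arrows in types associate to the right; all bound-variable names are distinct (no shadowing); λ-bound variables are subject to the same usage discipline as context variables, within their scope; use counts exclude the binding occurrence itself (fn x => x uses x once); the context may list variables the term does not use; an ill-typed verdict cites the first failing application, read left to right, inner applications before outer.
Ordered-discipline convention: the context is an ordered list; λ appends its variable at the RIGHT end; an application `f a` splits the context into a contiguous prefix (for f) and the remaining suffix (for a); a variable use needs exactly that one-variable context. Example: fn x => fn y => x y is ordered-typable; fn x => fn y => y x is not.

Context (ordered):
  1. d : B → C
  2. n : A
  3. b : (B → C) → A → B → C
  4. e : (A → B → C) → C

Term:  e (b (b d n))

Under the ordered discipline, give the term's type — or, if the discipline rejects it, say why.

not well-typed under ordered — repeated use of b ×2
counts: d: 1; n: 1; b: 2; e: 1
order of uses: e, b, b, d, n
typing: well-typed at C
per-discipline verdicts: ordered ✗ | linear ✗ | affine ✗ | relevant ✓ | unrestricted ✓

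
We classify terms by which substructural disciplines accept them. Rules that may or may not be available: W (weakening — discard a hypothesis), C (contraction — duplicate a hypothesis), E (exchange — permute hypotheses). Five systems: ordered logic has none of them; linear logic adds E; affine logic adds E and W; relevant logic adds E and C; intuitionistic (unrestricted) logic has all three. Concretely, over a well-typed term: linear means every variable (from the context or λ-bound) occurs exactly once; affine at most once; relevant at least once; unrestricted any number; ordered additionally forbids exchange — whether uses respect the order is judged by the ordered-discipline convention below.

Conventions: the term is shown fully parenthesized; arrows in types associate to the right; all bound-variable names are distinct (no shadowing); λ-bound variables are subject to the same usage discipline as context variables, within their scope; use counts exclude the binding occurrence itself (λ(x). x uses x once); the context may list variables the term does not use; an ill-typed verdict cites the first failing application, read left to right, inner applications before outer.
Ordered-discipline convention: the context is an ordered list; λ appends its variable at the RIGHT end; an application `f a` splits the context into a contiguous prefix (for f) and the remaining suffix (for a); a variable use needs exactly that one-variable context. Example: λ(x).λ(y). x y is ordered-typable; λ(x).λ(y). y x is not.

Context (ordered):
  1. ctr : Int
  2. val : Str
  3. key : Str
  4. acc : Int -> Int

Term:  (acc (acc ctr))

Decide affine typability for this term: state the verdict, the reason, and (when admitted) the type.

no — needs contraction — acc ×2
variable uses: ctr: 1×, val: 0×, key: 0×, acc: 2×
left-to-right use order: acc, acc, ctr
typing: ✓ — Int
all disciplines: ordered ✗; linear ✗; affine ✗; relevant ✗; unrestricted ✓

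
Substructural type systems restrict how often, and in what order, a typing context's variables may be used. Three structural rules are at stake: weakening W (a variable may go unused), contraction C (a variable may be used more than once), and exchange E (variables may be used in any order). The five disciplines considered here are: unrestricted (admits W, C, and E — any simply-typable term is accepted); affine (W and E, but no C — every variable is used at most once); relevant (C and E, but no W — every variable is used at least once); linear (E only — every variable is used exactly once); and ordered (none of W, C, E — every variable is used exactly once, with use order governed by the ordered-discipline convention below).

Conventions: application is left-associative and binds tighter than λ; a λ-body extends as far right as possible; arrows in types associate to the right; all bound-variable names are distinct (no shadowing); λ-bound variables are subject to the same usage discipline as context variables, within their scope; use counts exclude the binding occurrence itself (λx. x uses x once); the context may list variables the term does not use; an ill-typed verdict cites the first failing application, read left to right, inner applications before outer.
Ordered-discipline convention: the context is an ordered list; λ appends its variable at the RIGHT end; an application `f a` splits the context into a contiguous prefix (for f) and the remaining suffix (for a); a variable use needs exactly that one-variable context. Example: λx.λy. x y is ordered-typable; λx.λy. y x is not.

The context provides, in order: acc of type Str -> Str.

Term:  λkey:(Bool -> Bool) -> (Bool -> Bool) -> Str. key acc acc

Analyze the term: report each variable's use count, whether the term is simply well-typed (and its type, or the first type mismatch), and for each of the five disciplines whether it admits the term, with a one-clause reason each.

variable uses: acc=2; key (bound)=1
order of uses: key, acc, acc
typing: ill-typed: an argument Str -> Str mismatches the expected Bool -> Bool
ordered ✗ (fails simple typing)
linear ✗ (a type mismatch blocks all five)
affine ✗ (the type mismatch rejects it)
relevant ✗ (not simply typable)
unrestricted ✗ (fails simple typing)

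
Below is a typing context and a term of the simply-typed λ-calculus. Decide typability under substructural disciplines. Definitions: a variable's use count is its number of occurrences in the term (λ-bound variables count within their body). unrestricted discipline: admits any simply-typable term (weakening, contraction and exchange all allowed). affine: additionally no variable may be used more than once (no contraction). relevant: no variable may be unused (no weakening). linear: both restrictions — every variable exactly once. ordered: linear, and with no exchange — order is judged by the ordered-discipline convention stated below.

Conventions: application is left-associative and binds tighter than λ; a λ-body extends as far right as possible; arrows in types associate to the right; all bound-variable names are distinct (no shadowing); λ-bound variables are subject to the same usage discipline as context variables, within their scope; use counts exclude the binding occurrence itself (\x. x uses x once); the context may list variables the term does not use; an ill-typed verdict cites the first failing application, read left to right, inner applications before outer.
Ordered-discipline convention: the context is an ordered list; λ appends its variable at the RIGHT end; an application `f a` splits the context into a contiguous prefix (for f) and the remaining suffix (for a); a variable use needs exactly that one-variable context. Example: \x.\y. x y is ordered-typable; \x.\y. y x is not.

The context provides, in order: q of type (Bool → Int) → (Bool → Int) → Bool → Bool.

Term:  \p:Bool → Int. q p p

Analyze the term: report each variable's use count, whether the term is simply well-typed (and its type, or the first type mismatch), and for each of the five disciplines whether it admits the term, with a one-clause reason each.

use counts: q: 1×; p (bound): 2×
order of uses: q, p, p
typing: ✓ — (Bool → Int) → Bool → Bool
ordered: ✗ — needs contraction — p ×2
linear: ✗ — needs contraction — p ×2
affine: ✗ — needs contraction — p ×2
relevant: ✓ — at least one use each (q, p)
unrestricted: ✓ — typability at (Bool → Int) → Bool → Bool is all that's needed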